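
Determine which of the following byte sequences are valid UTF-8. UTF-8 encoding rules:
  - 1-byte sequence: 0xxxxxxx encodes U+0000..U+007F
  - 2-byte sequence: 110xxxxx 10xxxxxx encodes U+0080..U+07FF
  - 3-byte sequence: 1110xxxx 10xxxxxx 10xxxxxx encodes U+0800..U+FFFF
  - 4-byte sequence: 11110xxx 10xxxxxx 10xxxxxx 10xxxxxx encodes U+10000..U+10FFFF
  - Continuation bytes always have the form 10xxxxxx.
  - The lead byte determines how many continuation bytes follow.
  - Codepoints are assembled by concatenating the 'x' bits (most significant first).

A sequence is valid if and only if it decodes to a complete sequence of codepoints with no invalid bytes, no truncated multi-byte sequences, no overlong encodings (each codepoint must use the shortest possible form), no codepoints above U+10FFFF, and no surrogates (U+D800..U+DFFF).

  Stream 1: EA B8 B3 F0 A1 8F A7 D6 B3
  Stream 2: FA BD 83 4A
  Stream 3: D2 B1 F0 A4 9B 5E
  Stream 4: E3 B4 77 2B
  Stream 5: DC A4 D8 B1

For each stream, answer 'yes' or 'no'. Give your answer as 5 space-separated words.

Stream 1: decodes cleanly. VALID
Stream 2: error at byte offset 0. INVALID
Stream 3: error at byte offset 5. INVALID
Stream 4: error at byte offset 2. INVALID
Stream 5: decodes cleanly. VALID

Answer: yes no no no yes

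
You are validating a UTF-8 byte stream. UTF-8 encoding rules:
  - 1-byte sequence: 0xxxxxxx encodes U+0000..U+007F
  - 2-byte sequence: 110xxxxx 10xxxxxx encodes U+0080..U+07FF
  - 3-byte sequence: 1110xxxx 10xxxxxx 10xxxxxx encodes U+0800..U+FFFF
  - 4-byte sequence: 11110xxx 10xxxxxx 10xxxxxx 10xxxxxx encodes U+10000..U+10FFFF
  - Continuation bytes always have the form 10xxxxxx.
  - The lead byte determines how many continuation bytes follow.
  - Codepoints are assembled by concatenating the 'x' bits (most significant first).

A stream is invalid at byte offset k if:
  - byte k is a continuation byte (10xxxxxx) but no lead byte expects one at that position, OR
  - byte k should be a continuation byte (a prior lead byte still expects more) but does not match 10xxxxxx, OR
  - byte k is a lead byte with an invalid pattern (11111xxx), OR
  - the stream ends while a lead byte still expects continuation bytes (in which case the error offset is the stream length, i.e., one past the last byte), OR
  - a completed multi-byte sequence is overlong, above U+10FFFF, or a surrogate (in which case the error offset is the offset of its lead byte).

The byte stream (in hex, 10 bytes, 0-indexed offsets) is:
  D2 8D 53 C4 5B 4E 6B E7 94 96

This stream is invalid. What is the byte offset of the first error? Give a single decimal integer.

Byte[0]=D2: 2-byte lead, need 1 cont bytes. acc=0x12
Byte[1]=8D: continuation. acc=(acc<<6)|0x0D=0x48D
Completed: cp=U+048D (starts at byte 0)
Byte[2]=53: 1-byte ASCII. cp=U+0053
Byte[3]=C4: 2-byte lead, need 1 cont bytes. acc=0x4
Byte[4]=5B: expected 10xxxxxx continuation. INVALID

Answer: 4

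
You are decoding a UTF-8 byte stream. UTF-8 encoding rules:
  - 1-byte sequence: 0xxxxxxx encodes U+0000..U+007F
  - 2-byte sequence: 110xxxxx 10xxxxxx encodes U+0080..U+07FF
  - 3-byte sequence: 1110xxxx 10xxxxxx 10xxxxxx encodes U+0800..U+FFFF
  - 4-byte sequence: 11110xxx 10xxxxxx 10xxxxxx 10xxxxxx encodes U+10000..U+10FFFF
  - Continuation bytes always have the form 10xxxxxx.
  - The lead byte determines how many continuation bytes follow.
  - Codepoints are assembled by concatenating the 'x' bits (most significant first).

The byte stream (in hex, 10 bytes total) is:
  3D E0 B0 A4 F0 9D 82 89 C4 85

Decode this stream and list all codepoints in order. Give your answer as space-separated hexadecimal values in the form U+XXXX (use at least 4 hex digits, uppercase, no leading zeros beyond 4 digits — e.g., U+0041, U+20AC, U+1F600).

Answer: U+003D U+0C24 U+1D089 U+0105

Derivation:
Byte[0]=3D: 1-byte ASCII. cp=U+003D
Byte[1]=E0: 3-byte lead, need 2 cont bytes. acc=0x0
Byte[2]=B0: continuation. acc=(acc<<6)|0x30=0x30
Byte[3]=A4: continuation. acc=(acc<<6)|0x24=0xC24
Completed: cp=U+0C24 (starts at byte 1)
Byte[4]=F0: 4-byte lead, need 3 cont bytes. acc=0x0
Byte[5]=9D: continuation. acc=(acc<<6)|0x1D=0x1D
Byte[6]=82: continuation. acc=(acc<<6)|0x02=0x742
Byte[7]=89: continuation. acc=(acc<<6)|0x09=0x1D089
Completed: cp=U+1D089 (starts at byte 4)
Byte[8]=C4: 2-byte lead, need 1 cont bytes. acc=0x4
Byte[9]=85: continuation. acc=(acc<<6)|0x05=0x105
Completed: cp=U+0105 (starts at byte 8)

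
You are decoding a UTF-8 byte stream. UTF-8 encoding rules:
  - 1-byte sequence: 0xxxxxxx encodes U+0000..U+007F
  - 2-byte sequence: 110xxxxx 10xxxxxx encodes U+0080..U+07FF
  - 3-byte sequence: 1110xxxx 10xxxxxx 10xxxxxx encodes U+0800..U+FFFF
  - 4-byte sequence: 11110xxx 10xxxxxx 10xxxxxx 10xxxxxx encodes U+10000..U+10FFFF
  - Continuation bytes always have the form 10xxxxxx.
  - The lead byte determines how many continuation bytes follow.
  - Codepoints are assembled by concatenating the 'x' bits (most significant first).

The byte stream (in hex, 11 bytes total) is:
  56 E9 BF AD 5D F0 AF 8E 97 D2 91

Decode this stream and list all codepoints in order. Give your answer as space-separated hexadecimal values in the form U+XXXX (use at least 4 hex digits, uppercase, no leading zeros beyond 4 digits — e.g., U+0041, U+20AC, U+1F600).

Byte[0]=56: 1-byte ASCII. cp=U+0056
Byte[1]=E9: 3-byte lead, need 2 cont bytes. acc=0x9
Byte[2]=BF: continuation. acc=(acc<<6)|0x3F=0x27F
Byte[3]=AD: continuation. acc=(acc<<6)|0x2D=0x9FED
Completed: cp=U+9FED (starts at byte 1)
Byte[4]=5D: 1-byte ASCII. cp=U+005D
Byte[5]=F0: 4-byte lead, need 3 cont bytes. acc=0x0
Byte[6]=AF: continuation. acc=(acc<<6)|0x2F=0x2F
Byte[7]=8E: continuation. acc=(acc<<6)|0x0E=0xBCE
Byte[8]=97: continuation. acc=(acc<<6)|0x17=0x2F397
Completed: cp=U+2F397 (starts at byte 5)
Byte[9]=D2: 2-byte lead, need 1 cont bytes. acc=0x12
Byte[10]=91: continuation. acc=(acc<<6)|0x11=0x491
Completed: cp=U+0491 (starts at byte 9)

Answer: U+0056 U+9FED U+005D U+2F397 U+0491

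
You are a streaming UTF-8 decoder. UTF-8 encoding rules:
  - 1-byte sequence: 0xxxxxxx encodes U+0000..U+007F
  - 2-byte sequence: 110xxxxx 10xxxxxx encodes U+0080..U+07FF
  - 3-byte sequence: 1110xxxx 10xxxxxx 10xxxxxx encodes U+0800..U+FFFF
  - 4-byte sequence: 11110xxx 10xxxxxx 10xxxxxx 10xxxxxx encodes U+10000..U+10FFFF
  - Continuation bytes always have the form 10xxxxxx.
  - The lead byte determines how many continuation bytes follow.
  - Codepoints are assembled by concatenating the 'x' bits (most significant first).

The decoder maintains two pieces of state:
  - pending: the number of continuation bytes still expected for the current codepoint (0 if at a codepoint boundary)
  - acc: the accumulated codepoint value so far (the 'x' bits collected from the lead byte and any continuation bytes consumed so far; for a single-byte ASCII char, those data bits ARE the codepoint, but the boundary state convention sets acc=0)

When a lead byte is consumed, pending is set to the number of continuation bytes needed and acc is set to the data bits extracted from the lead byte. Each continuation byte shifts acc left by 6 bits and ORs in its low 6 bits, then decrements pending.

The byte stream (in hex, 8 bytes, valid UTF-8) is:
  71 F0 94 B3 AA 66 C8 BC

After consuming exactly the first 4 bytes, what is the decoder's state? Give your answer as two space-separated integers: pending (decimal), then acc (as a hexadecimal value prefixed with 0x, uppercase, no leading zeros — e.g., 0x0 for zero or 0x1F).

Answer: 1 0x533

Derivation:
Byte[0]=71: 1-byte. pending=0, acc=0x0
Byte[1]=F0: 4-byte lead. pending=3, acc=0x0
Byte[2]=94: continuation. acc=(acc<<6)|0x14=0x14, pending=2
Byte[3]=B3: continuation. acc=(acc<<6)|0x33=0x533, pending=1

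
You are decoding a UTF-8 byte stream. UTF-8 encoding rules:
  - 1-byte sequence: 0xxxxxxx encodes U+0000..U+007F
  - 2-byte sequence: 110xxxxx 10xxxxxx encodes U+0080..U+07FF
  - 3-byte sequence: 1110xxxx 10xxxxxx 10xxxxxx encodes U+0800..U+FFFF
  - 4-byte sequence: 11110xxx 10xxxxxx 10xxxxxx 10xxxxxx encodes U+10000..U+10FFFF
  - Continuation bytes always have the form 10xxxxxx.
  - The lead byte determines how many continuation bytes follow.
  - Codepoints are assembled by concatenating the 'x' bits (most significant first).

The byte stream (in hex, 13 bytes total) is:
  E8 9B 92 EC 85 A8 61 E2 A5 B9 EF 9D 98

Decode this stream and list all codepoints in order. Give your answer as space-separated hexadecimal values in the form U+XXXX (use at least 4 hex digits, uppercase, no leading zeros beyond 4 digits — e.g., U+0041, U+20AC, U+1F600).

Answer: U+86D2 U+C168 U+0061 U+2979 U+F758

Derivation:
Byte[0]=E8: 3-byte lead, need 2 cont bytes. acc=0x8
Byte[1]=9B: continuation. acc=(acc<<6)|0x1B=0x21B
Byte[2]=92: continuation. acc=(acc<<6)|0x12=0x86D2
Completed: cp=U+86D2 (starts at byte 0)
Byte[3]=EC: 3-byte lead, need 2 cont bytes. acc=0xC
Byte[4]=85: continuation. acc=(acc<<6)|0x05=0x305
Byte[5]=A8: continuation. acc=(acc<<6)|0x28=0xC168
Completed: cp=U+C168 (starts at byte 3)
Byte[6]=61: 1-byte ASCII. cp=U+0061
Byte[7]=E2: 3-byte lead, need 2 cont bytes. acc=0x2
Byte[8]=A5: continuation. acc=(acc<<6)|0x25=0xA5
Byte[9]=B9: continuation. acc=(acc<<6)|0x39=0x2979
Completed: cp=U+2979 (starts at byte 7)
Byte[10]=EF: 3-byte lead, need 2 cont bytes. acc=0xF
Byte[11]=9D: continuation. acc=(acc<<6)|0x1D=0x3DD
Byte[12]=98: continuation. acc=(acc<<6)|0x18=0xF758
Completed: cp=U+F758 (starts at byte 10)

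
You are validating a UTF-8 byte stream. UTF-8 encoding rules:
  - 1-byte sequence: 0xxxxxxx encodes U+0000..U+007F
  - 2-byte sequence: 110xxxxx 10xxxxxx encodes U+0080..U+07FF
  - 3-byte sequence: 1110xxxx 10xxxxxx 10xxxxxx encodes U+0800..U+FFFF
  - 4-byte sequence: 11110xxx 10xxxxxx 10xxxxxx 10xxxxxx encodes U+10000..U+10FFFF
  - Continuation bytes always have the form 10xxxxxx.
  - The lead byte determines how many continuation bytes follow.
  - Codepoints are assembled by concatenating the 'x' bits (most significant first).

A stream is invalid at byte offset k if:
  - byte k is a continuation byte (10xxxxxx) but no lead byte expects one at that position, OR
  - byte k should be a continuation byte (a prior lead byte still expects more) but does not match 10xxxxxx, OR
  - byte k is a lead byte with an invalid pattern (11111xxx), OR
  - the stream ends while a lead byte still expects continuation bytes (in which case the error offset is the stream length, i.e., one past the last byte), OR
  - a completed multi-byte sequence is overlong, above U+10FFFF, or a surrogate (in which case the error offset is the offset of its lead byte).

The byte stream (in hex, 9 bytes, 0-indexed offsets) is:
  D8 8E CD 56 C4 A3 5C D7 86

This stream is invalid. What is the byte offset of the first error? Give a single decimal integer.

Byte[0]=D8: 2-byte lead, need 1 cont bytes. acc=0x18
Byte[1]=8E: continuation. acc=(acc<<6)|0x0E=0x60E
Completed: cp=U+060E (starts at byte 0)
Byte[2]=CD: 2-byte lead, need 1 cont bytes. acc=0xD
Byte[3]=56: expected 10xxxxxx continuation. INVALID

Answer: 3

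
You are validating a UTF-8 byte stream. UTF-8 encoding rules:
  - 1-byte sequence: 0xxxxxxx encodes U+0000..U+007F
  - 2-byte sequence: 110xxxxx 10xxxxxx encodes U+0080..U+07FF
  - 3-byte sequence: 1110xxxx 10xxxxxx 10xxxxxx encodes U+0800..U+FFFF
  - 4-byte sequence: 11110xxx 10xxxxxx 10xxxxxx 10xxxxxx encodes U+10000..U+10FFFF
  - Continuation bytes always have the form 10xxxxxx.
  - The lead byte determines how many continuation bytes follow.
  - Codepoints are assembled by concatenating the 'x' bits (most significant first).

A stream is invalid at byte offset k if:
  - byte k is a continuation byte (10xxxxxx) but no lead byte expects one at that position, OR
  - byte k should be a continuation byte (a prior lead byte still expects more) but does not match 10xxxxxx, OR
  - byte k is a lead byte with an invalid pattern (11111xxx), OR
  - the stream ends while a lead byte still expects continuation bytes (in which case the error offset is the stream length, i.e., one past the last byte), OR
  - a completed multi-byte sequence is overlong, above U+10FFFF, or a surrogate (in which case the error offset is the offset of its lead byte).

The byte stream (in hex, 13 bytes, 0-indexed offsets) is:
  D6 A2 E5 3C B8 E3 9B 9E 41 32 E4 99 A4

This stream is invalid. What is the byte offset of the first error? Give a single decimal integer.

Answer: 3

Derivation:
Byte[0]=D6: 2-byte lead, need 1 cont bytes. acc=0x16
Byte[1]=A2: continuation. acc=(acc<<6)|0x22=0x5A2
Completed: cp=U+05A2 (starts at byte 0)
Byte[2]=E5: 3-byte lead, need 2 cont bytes. acc=0x5
Byte[3]=3C: expected 10xxxxxx continuation. INVALID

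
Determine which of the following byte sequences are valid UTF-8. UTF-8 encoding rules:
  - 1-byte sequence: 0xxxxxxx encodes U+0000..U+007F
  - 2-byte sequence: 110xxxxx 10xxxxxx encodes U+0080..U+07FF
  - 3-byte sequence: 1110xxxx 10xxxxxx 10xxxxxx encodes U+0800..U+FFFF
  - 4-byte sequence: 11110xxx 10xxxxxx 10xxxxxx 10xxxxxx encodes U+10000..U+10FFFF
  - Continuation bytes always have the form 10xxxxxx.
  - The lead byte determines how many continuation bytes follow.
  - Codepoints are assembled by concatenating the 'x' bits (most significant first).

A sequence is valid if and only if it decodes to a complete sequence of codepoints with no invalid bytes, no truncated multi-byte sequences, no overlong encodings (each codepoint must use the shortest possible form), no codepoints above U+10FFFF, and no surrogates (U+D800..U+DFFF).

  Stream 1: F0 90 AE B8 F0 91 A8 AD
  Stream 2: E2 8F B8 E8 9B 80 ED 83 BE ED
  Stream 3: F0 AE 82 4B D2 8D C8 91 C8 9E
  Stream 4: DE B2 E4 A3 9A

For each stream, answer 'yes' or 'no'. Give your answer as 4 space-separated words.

Answer: yes no no yes

Derivation:
Stream 1: decodes cleanly. VALID
Stream 2: error at byte offset 10. INVALID
Stream 3: error at byte offset 3. INVALID
Stream 4: decodes cleanly. VALID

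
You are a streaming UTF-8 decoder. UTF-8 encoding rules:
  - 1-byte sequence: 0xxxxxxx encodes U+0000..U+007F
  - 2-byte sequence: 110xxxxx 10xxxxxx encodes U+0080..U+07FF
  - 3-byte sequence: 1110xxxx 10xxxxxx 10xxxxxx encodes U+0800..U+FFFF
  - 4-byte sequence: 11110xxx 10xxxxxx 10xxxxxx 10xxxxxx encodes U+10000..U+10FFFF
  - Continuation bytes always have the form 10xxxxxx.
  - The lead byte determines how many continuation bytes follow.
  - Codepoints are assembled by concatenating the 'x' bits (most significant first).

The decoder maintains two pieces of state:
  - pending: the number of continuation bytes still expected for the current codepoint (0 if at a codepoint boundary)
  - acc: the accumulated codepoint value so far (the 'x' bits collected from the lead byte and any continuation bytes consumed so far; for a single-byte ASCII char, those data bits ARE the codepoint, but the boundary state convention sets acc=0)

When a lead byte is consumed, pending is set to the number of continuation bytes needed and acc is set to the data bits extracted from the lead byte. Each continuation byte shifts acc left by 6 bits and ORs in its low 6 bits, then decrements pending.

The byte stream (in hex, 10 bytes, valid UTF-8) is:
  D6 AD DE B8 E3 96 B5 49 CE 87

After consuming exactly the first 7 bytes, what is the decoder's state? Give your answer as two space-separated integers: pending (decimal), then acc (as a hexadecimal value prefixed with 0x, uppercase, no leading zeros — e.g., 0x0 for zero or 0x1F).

Byte[0]=D6: 2-byte lead. pending=1, acc=0x16
Byte[1]=AD: continuation. acc=(acc<<6)|0x2D=0x5AD, pending=0
Byte[2]=DE: 2-byte lead. pending=1, acc=0x1E
Byte[3]=B8: continuation. acc=(acc<<6)|0x38=0x7B8, pending=0
Byte[4]=E3: 3-byte lead. pending=2, acc=0x3
Byte[5]=96: continuation. acc=(acc<<6)|0x16=0xD6, pending=1
Byte[6]=B5: continuation. acc=(acc<<6)|0x35=0x35B5, pending=0

Answer: 0 0x35B5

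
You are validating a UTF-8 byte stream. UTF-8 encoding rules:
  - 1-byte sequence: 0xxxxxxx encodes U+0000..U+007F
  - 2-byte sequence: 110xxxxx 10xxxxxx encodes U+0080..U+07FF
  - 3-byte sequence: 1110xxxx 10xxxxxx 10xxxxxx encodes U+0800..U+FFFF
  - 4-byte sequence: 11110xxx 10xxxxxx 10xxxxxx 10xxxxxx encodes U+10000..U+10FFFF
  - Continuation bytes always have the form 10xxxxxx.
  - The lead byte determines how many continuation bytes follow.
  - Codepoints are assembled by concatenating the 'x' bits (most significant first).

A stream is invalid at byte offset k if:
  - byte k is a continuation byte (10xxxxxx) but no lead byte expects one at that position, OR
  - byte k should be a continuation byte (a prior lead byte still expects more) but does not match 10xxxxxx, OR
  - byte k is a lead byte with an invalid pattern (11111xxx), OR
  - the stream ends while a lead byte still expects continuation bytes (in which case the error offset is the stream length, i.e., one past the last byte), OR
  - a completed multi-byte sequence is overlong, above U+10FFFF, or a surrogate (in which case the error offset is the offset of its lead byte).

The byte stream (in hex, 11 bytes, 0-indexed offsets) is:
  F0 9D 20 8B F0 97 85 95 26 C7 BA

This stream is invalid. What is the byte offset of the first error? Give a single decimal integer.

Byte[0]=F0: 4-byte lead, need 3 cont bytes. acc=0x0
Byte[1]=9D: continuation. acc=(acc<<6)|0x1D=0x1D
Byte[2]=20: expected 10xxxxxx continuation. INVALID

Answer: 2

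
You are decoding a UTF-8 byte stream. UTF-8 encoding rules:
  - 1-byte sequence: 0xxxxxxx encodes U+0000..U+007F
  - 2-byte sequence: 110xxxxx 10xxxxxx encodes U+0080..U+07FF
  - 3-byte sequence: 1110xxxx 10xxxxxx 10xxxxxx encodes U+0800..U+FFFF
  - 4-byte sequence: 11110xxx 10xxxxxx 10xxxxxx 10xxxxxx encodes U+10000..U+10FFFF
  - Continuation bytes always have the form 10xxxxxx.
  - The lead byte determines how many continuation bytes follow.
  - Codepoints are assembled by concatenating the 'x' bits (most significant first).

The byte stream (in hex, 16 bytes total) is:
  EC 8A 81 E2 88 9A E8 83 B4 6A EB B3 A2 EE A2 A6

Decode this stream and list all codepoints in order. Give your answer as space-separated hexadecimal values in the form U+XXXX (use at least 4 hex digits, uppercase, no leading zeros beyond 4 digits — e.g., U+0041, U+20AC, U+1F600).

Byte[0]=EC: 3-byte lead, need 2 cont bytes. acc=0xC
Byte[1]=8A: continuation. acc=(acc<<6)|0x0A=0x30A
Byte[2]=81: continuation. acc=(acc<<6)|0x01=0xC281
Completed: cp=U+C281 (starts at byte 0)
Byte[3]=E2: 3-byte lead, need 2 cont bytes. acc=0x2
Byte[4]=88: continuation. acc=(acc<<6)|0x08=0x88
Byte[5]=9A: continuation. acc=(acc<<6)|0x1A=0x221A
Completed: cp=U+221A (starts at byte 3)
Byte[6]=E8: 3-byte lead, need 2 cont bytes. acc=0x8
Byte[7]=83: continuation. acc=(acc<<6)|0x03=0x203
Byte[8]=B4: continuation. acc=(acc<<6)|0x34=0x80F4
Completed: cp=U+80F4 (starts at byte 6)
Byte[9]=6A: 1-byte ASCII. cp=U+006A
Byte[10]=EB: 3-byte lead, need 2 cont bytes. acc=0xB
Byte[11]=B3: continuation. acc=(acc<<6)|0x33=0x2F3
Byte[12]=A2: continuation. acc=(acc<<6)|0x22=0xBCE2
Completed: cp=U+BCE2 (starts at byte 10)
Byte[13]=EE: 3-byte lead, need 2 cont bytes. acc=0xE
Byte[14]=A2: continuation. acc=(acc<<6)|0x22=0x3A2
Byte[15]=A6: continuation. acc=(acc<<6)|0x26=0xE8A6
Completed: cp=U+E8A6 (starts at byte 13)

Answer: U+C281 U+221A U+80F4 U+006A U+BCE2 U+E8A6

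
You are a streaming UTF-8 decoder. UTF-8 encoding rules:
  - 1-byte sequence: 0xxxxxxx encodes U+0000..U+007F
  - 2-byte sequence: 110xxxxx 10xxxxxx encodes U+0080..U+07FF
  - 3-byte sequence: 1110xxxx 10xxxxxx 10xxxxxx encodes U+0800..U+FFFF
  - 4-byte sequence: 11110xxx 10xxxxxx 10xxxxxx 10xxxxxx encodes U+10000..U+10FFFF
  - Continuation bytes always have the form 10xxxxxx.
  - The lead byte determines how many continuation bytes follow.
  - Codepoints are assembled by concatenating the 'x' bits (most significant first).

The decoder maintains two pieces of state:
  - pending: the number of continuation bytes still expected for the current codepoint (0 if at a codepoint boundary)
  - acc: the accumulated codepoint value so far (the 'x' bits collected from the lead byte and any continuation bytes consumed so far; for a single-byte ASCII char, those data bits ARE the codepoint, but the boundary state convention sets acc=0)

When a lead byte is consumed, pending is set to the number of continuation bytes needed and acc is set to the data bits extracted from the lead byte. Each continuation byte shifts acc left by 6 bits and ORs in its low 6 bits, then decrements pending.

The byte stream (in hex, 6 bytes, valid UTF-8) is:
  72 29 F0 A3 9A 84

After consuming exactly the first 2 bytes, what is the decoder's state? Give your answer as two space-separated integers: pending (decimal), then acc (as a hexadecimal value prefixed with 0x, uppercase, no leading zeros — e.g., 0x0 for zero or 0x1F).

Answer: 0 0x0

Derivation:
Byte[0]=72: 1-byte. pending=0, acc=0x0
Byte[1]=29: 1-byte. pending=0, acc=0x0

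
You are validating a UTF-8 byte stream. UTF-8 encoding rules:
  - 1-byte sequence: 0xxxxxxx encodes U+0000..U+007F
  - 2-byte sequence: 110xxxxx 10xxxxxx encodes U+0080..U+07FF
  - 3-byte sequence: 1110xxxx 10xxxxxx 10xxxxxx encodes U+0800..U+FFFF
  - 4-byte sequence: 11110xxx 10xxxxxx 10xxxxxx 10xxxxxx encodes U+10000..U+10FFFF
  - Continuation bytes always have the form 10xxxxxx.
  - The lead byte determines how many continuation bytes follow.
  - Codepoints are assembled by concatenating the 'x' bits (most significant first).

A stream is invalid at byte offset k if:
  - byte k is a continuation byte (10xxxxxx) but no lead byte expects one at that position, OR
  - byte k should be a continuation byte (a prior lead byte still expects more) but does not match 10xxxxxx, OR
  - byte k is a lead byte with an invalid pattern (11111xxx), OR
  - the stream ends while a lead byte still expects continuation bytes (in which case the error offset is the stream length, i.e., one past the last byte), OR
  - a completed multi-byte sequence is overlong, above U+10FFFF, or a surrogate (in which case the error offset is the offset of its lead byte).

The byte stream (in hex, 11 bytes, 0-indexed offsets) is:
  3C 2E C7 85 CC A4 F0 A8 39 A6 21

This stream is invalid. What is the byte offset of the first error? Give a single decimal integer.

Answer: 8

Derivation:
Byte[0]=3C: 1-byte ASCII. cp=U+003C
Byte[1]=2E: 1-byte ASCII. cp=U+002E
Byte[2]=C7: 2-byte lead, need 1 cont bytes. acc=0x7
Byte[3]=85: continuation. acc=(acc<<6)|0x05=0x1C5
Completed: cp=U+01C5 (starts at byte 2)
Byte[4]=CC: 2-byte lead, need 1 cont bytes. acc=0xC
Byte[5]=A4: continuation. acc=(acc<<6)|0x24=0x324
Completed: cp=U+0324 (starts at byte 4)
Byte[6]=F0: 4-byte lead, need 3 cont bytes. acc=0x0
Byte[7]=A8: continuation. acc=(acc<<6)|0x28=0x28
Byte[8]=39: expected 10xxxxxx continuation. INVALID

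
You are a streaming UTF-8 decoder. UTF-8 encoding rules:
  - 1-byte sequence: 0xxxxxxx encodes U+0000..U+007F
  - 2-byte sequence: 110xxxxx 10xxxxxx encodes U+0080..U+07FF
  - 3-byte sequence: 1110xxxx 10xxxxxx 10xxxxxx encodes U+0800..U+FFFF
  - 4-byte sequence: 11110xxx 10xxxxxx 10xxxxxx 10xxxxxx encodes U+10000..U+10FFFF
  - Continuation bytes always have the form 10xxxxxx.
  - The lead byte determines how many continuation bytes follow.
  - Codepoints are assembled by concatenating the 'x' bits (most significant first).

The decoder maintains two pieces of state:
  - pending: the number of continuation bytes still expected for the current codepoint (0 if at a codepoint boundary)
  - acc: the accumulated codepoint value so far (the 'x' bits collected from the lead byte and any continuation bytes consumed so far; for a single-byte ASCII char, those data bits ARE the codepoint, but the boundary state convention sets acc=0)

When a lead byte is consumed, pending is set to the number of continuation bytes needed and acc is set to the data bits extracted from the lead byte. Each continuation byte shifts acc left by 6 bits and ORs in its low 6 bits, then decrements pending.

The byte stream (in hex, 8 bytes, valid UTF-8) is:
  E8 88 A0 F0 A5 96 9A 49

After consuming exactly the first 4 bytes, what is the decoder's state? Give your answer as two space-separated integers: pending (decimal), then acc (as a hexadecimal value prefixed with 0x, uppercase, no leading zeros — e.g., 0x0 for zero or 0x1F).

Answer: 3 0x0

Derivation:
Byte[0]=E8: 3-byte lead. pending=2, acc=0x8
Byte[1]=88: continuation. acc=(acc<<6)|0x08=0x208, pending=1
Byte[2]=A0: continuation. acc=(acc<<6)|0x20=0x8220, pending=0
Byte[3]=F0: 4-byte lead. pending=3, acc=0x0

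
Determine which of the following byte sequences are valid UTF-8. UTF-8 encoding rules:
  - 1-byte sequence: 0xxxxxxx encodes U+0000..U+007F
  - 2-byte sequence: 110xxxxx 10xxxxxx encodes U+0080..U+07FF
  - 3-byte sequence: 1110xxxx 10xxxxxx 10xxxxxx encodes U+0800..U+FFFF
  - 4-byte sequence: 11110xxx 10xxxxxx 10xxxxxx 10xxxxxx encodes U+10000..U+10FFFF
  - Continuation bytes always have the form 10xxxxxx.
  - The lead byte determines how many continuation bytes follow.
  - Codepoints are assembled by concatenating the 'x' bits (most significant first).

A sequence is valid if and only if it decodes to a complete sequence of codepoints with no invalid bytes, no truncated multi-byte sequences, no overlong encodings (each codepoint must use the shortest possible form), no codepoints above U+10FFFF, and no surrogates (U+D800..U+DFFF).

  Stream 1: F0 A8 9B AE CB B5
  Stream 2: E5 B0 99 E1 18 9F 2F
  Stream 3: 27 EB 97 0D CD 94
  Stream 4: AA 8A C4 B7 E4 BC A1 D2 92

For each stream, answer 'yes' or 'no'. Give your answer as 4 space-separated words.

Stream 1: decodes cleanly. VALID
Stream 2: error at byte offset 4. INVALID
Stream 3: error at byte offset 3. INVALID
Stream 4: error at byte offset 0. INVALID

Answer: yes no no no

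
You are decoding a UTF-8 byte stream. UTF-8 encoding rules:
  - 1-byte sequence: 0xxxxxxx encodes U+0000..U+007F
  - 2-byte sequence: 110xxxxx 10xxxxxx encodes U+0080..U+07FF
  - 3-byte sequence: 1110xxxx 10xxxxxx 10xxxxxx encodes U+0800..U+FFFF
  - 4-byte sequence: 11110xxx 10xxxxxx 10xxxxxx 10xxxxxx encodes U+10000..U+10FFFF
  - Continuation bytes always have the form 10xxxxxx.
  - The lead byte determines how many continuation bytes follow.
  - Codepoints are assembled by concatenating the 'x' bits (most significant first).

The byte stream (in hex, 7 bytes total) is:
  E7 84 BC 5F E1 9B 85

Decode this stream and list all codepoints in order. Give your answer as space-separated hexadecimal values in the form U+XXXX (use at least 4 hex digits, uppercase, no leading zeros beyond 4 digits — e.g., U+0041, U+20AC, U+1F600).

Answer: U+713C U+005F U+16C5

Derivation:
Byte[0]=E7: 3-byte lead, need 2 cont bytes. acc=0x7
Byte[1]=84: continuation. acc=(acc<<6)|0x04=0x1C4
Byte[2]=BC: continuation. acc=(acc<<6)|0x3C=0x713C
Completed: cp=U+713C (starts at byte 0)
Byte[3]=5F: 1-byte ASCII. cp=U+005F
Byte[4]=E1: 3-byte lead, need 2 cont bytes. acc=0x1
Byte[5]=9B: continuation. acc=(acc<<6)|0x1B=0x5B
Byte[6]=85: continuation. acc=(acc<<6)|0x05=0x16C5
Completed: cp=U+16C5 (starts at byte 4)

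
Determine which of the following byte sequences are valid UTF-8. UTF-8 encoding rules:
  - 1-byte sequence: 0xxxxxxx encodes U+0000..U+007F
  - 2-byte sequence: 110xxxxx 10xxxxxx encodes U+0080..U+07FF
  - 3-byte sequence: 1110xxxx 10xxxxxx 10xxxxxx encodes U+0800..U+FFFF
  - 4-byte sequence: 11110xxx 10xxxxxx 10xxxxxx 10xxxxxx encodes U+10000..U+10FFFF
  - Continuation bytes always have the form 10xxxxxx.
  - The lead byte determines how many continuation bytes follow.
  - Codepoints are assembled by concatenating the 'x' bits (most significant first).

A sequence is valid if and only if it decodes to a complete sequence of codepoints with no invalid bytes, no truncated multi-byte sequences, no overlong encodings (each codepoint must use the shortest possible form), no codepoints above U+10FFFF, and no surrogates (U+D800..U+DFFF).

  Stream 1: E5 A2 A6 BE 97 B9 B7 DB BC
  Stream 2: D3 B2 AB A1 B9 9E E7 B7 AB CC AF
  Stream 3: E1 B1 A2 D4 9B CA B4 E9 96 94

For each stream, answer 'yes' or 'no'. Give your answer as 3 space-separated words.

Stream 1: error at byte offset 3. INVALID
Stream 2: error at byte offset 2. INVALID
Stream 3: decodes cleanly. VALID

Answer: no no yes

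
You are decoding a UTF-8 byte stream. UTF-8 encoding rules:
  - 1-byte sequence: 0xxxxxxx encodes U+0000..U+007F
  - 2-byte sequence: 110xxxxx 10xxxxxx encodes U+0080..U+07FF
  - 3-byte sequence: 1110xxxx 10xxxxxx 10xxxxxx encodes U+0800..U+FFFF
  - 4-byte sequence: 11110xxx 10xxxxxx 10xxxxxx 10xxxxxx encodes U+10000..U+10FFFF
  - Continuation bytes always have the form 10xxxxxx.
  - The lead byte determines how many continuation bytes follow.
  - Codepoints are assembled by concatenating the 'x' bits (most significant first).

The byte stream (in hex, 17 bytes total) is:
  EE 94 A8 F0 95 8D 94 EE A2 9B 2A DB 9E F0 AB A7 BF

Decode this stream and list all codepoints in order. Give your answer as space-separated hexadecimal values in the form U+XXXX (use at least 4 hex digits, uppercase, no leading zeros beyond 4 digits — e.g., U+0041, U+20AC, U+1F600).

Answer: U+E528 U+15354 U+E89B U+002A U+06DE U+2B9FF

Derivation:
Byte[0]=EE: 3-byte lead, need 2 cont bytes. acc=0xE
Byte[1]=94: continuation. acc=(acc<<6)|0x14=0x394
Byte[2]=A8: continuation. acc=(acc<<6)|0x28=0xE528
Completed: cp=U+E528 (starts at byte 0)
Byte[3]=F0: 4-byte lead, need 3 cont bytes. acc=0x0
Byte[4]=95: continuation. acc=(acc<<6)|0x15=0x15
Byte[5]=8D: continuation. acc=(acc<<6)|0x0D=0x54D
Byte[6]=94: continuation. acc=(acc<<6)|0x14=0x15354
Completed: cp=U+15354 (starts at byte 3)
Byte[7]=EE: 3-byte lead, need 2 cont bytes. acc=0xE
Byte[8]=A2: continuation. acc=(acc<<6)|0x22=0x3A2
Byte[9]=9B: continuation. acc=(acc<<6)|0x1B=0xE89B
Completed: cp=U+E89B (starts at byte 7)
Byte[10]=2A: 1-byte ASCII. cp=U+002A
Byte[11]=DB: 2-byte lead, need 1 cont bytes. acc=0x1B
Byte[12]=9E: continuation. acc=(acc<<6)|0x1E=0x6DE
Completed: cp=U+06DE (starts at byte 11)
Byte[13]=F0: 4-byte lead, need 3 cont bytes. acc=0x0
Byte[14]=AB: continuation. acc=(acc<<6)|0x2B=0x2B
Byte[15]=A7: continuation. acc=(acc<<6)|0x27=0xAE7
Byte[16]=BF: continuation. acc=(acc<<6)|0x3F=0x2B9FF
Completed: cp=U+2B9FF (starts at byte 13)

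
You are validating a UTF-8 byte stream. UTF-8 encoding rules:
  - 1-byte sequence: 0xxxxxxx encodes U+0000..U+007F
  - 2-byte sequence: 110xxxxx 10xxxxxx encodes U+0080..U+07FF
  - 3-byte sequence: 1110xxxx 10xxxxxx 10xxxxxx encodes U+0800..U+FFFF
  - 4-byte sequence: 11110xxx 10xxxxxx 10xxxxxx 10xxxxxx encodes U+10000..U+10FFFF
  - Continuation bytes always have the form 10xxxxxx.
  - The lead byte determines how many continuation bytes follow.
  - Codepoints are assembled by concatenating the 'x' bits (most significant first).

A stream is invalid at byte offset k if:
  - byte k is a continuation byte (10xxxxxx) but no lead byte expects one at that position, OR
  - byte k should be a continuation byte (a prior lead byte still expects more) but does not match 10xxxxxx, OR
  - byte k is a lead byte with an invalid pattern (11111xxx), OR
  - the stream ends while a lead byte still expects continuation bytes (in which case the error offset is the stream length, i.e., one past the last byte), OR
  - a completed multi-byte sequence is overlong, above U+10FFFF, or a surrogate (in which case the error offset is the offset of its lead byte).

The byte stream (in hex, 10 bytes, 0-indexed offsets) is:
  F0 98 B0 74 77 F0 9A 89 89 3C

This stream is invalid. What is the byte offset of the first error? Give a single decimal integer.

Answer: 3

Derivation:
Byte[0]=F0: 4-byte lead, need 3 cont bytes. acc=0x0
Byte[1]=98: continuation. acc=(acc<<6)|0x18=0x18
Byte[2]=B0: continuation. acc=(acc<<6)|0x30=0x630
Byte[3]=74: expected 10xxxxxx continuation. INVALID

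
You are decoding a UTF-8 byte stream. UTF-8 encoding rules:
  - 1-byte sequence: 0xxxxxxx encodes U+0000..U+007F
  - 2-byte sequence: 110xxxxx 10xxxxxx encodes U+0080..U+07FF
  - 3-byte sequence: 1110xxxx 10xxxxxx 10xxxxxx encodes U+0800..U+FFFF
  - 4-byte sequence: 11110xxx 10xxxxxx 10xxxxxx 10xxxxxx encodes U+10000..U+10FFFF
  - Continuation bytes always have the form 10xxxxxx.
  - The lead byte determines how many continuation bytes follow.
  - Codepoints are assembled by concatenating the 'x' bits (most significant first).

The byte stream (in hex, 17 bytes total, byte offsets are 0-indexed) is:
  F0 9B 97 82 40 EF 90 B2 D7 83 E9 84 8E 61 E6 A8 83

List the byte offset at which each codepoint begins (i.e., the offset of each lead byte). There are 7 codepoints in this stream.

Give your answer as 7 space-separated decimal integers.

Byte[0]=F0: 4-byte lead, need 3 cont bytes. acc=0x0
Byte[1]=9B: continuation. acc=(acc<<6)|0x1B=0x1B
Byte[2]=97: continuation. acc=(acc<<6)|0x17=0x6D7
Byte[3]=82: continuation. acc=(acc<<6)|0x02=0x1B5C2
Completed: cp=U+1B5C2 (starts at byte 0)
Byte[4]=40: 1-byte ASCII. cp=U+0040
Byte[5]=EF: 3-byte lead, need 2 cont bytes. acc=0xF
Byte[6]=90: continuation. acc=(acc<<6)|0x10=0x3D0
Byte[7]=B2: continuation. acc=(acc<<6)|0x32=0xF432
Completed: cp=U+F432 (starts at byte 5)
Byte[8]=D7: 2-byte lead, need 1 cont bytes. acc=0x17
Byte[9]=83: continuation. acc=(acc<<6)|0x03=0x5C3
Completed: cp=U+05C3 (starts at byte 8)
Byte[10]=E9: 3-byte lead, need 2 cont bytes. acc=0x9
Byte[11]=84: continuation. acc=(acc<<6)|0x04=0x244
Byte[12]=8E: continuation. acc=(acc<<6)|0x0E=0x910E
Completed: cp=U+910E (starts at byte 10)
Byte[13]=61: 1-byte ASCII. cp=U+0061
Byte[14]=E6: 3-byte lead, need 2 cont bytes. acc=0x6
Byte[15]=A8: continuation. acc=(acc<<6)|0x28=0x1A8
Byte[16]=83: continuation. acc=(acc<<6)|0x03=0x6A03
Completed: cp=U+6A03 (starts at byte 14)

Answer: 0 4 5 8 10 13 14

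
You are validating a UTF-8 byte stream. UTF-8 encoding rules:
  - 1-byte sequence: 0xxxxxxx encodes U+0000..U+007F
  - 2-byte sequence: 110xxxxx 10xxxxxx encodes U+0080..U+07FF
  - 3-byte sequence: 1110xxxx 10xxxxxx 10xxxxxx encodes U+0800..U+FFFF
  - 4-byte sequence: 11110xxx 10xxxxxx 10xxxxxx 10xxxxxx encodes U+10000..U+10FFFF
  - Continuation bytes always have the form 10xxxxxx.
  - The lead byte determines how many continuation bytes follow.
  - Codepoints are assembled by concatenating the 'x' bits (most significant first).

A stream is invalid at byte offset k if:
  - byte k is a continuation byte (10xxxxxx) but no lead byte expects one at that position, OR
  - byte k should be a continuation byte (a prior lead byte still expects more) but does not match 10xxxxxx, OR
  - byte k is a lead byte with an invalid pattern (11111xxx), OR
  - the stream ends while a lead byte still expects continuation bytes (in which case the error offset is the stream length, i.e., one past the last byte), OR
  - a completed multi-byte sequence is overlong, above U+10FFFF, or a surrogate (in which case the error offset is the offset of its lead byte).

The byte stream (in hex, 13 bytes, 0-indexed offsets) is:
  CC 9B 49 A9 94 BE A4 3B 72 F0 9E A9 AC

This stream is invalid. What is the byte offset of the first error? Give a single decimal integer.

Answer: 3

Derivation:
Byte[0]=CC: 2-byte lead, need 1 cont bytes. acc=0xC
Byte[1]=9B: continuation. acc=(acc<<6)|0x1B=0x31B
Completed: cp=U+031B (starts at byte 0)
Byte[2]=49: 1-byte ASCII. cp=U+0049
Byte[3]=A9: INVALID lead byte (not 0xxx/110x/1110/11110)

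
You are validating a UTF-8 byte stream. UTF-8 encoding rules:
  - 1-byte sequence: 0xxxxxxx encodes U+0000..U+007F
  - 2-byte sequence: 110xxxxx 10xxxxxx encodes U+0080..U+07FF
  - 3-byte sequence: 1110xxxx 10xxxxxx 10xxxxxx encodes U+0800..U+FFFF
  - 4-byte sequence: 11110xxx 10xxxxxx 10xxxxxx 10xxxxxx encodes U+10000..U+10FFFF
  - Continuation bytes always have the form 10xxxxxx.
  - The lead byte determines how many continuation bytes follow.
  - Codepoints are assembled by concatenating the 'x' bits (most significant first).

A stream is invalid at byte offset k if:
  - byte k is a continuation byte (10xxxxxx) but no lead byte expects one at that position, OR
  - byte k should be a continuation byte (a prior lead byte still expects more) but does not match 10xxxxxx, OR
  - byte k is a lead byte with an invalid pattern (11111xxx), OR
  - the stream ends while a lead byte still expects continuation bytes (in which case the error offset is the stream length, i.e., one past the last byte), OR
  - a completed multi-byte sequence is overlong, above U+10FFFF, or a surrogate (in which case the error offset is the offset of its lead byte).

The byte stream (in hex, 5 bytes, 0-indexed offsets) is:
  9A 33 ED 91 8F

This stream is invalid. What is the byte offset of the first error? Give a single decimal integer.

Answer: 0

Derivation:
Byte[0]=9A: INVALID lead byte (not 0xxx/110x/1110/11110)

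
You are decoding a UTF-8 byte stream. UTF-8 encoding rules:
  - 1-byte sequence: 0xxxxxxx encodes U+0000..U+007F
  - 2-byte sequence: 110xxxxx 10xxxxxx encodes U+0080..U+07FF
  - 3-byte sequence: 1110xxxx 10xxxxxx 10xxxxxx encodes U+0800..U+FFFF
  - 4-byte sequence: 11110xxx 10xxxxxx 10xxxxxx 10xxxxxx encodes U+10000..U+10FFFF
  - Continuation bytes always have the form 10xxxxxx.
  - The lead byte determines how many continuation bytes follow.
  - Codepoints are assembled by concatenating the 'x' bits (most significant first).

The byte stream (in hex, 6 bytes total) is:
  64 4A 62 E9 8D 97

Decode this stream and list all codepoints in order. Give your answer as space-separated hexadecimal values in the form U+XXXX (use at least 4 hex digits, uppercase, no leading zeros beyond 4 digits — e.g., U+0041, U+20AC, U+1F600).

Answer: U+0064 U+004A U+0062 U+9357

Derivation:
Byte[0]=64: 1-byte ASCII. cp=U+0064
Byte[1]=4A: 1-byte ASCII. cp=U+004A
Byte[2]=62: 1-byte ASCII. cp=U+0062
Byte[3]=E9: 3-byte lead, need 2 cont bytes. acc=0x9
Byte[4]=8D: continuation. acc=(acc<<6)|0x0D=0x24D
Byte[5]=97: continuation. acc=(acc<<6)|0x17=0x9357
Completed: cp=U+9357 (starts at byte 3)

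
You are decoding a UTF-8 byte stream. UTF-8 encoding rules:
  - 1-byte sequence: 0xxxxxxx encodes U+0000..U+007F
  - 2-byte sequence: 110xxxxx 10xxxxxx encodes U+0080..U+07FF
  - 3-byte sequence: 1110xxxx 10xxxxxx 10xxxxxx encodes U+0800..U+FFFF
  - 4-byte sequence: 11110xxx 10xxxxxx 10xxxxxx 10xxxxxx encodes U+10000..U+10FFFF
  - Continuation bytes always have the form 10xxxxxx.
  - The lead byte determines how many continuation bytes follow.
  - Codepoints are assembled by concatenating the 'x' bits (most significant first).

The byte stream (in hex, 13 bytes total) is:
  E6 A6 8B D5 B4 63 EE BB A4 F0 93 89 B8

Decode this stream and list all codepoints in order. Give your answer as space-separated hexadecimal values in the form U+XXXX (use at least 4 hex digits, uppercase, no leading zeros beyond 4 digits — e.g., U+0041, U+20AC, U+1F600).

Byte[0]=E6: 3-byte lead, need 2 cont bytes. acc=0x6
Byte[1]=A6: continuation. acc=(acc<<6)|0x26=0x1A6
Byte[2]=8B: continuation. acc=(acc<<6)|0x0B=0x698B
Completed: cp=U+698B (starts at byte 0)
Byte[3]=D5: 2-byte lead, need 1 cont bytes. acc=0x15
Byte[4]=B4: continuation. acc=(acc<<6)|0x34=0x574
Completed: cp=U+0574 (starts at byte 3)
Byte[5]=63: 1-byte ASCII. cp=U+0063
Byte[6]=EE: 3-byte lead, need 2 cont bytes. acc=0xE
Byte[7]=BB: continuation. acc=(acc<<6)|0x3B=0x3BB
Byte[8]=A4: continuation. acc=(acc<<6)|0x24=0xEEE4
Completed: cp=U+EEE4 (starts at byte 6)
Byte[9]=F0: 4-byte lead, need 3 cont bytes. acc=0x0
Byte[10]=93: continuation. acc=(acc<<6)|0x13=0x13
Byte[11]=89: continuation. acc=(acc<<6)|0x09=0x4C9
Byte[12]=B8: continuation. acc=(acc<<6)|0x38=0x13278
Completed: cp=U+13278 (starts at byte 9)

Answer: U+698B U+0574 U+0063 U+EEE4 U+13278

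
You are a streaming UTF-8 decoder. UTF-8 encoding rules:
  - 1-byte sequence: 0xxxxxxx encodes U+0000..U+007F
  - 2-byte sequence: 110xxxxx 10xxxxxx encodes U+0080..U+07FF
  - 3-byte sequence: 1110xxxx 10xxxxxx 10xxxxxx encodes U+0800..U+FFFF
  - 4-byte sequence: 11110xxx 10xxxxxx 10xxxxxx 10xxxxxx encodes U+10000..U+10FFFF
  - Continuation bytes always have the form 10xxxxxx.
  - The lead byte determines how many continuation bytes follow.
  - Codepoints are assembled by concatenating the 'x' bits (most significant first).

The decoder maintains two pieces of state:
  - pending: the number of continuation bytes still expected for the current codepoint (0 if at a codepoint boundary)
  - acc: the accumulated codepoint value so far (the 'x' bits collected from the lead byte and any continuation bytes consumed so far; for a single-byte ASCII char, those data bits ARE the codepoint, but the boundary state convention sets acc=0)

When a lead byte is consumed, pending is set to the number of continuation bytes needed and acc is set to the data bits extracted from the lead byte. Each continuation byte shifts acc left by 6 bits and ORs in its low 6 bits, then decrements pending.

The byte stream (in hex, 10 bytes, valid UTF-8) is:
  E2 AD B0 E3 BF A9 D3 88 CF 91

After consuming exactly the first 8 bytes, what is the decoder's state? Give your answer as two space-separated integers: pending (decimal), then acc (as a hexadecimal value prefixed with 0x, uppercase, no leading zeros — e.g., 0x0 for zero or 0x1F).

Answer: 0 0x4C8

Derivation:
Byte[0]=E2: 3-byte lead. pending=2, acc=0x2
Byte[1]=AD: continuation. acc=(acc<<6)|0x2D=0xAD, pending=1
Byte[2]=B0: continuation. acc=(acc<<6)|0x30=0x2B70, pending=0
Byte[3]=E3: 3-byte lead. pending=2, acc=0x3
Byte[4]=BF: continuation. acc=(acc<<6)|0x3F=0xFF, pending=1
Byte[5]=A9: continuation. acc=(acc<<6)|0x29=0x3FE9, pending=0
Byte[6]=D3: 2-byte lead. pending=1, acc=0x13
Byte[7]=88: continuation. acc=(acc<<6)|0x08=0x4C8, pending=0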